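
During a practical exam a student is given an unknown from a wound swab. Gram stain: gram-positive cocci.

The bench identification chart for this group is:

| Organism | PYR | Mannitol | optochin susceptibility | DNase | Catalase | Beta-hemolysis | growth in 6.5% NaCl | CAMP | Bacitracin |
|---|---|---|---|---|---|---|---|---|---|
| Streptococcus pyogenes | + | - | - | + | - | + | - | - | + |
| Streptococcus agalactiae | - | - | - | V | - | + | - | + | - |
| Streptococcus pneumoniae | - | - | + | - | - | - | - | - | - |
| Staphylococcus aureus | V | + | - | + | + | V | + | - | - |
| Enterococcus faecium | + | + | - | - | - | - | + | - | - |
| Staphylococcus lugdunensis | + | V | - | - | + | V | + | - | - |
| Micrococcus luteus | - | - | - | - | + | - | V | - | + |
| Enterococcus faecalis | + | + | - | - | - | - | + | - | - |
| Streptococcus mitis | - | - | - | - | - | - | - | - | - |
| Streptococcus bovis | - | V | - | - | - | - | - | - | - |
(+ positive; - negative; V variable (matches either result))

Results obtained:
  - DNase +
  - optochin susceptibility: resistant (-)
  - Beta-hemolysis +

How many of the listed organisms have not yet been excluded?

DNase +: excludes 7 organisms — 3 left.
Beta-hemolysis +: all 3 remaining candidates are consistent.
optochin susceptibility -: all 3 remaining candidates are consistent.
Still consistent: Staphylococcus aureus, Streptococcus agalactiae, Streptococcus pyogenes.

3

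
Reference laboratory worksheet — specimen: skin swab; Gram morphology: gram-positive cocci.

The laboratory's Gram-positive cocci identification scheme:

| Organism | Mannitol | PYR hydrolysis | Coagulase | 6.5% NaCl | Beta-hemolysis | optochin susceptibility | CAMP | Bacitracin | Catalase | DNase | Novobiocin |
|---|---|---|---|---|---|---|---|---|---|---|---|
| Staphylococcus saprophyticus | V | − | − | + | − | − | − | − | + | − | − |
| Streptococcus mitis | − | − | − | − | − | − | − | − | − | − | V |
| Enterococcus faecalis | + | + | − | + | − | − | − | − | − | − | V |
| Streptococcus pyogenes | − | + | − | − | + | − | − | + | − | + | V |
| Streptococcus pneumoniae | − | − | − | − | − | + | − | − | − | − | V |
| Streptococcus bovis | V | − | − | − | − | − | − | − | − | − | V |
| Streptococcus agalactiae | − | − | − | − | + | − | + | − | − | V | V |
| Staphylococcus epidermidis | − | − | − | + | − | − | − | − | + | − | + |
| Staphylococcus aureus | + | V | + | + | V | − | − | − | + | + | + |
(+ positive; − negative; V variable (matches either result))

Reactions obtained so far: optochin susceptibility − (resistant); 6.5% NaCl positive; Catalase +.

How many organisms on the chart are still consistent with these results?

Catalase +: excludes 6 organisms — 3 left.
6.5% NaCl +: all 3 remaining candidates are consistent.
optochin susceptibility −: all 3 remaining candidates are consistent.
Still consistent: Staphylococcus aureus, Staphylococcus epidermidis, Staphylococcus saprophyticus.

3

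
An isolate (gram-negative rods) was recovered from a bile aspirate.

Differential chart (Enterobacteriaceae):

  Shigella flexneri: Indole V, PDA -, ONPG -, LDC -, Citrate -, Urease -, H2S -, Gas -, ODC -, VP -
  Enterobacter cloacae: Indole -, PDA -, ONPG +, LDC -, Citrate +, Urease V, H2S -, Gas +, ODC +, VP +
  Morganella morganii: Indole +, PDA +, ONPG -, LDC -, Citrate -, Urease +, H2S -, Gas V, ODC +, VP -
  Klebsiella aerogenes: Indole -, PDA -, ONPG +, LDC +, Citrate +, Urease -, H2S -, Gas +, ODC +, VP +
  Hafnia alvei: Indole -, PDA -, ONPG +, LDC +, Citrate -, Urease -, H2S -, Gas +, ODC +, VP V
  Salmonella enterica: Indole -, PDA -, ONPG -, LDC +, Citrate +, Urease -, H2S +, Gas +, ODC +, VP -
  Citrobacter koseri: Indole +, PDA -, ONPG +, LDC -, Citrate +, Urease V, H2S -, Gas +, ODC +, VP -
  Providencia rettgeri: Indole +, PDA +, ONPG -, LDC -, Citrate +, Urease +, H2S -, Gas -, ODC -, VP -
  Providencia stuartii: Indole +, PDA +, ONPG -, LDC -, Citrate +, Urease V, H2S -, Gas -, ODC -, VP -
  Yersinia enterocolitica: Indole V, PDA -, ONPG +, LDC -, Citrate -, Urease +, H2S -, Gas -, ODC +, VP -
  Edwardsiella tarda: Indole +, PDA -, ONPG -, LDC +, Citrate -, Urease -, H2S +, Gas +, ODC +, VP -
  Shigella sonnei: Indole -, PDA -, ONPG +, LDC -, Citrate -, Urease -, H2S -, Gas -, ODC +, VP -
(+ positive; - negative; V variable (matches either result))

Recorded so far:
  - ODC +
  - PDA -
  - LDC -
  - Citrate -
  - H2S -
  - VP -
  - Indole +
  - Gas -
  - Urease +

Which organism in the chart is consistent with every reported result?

Citrate -: excludes 6 organisms — 6 left.
Indole +: excludes Hafnia alvei, Shigella sonnei — 4 left.
VP -: all 4 remaining candidates are consistent.
Urease +: excludes Shigella flexneri, Edwardsiella tarda — 2 left.
H2S -: all 2 remaining candidates are consistent.
LDC -: all 2 remaining candidates are consistent.
ODC +: all 2 remaining candidates are consistent.
PDA -: excludes Morganella morganii — 1 left.
Gas -: the one remaining candidate is consistent.

Yersinia enterocolitica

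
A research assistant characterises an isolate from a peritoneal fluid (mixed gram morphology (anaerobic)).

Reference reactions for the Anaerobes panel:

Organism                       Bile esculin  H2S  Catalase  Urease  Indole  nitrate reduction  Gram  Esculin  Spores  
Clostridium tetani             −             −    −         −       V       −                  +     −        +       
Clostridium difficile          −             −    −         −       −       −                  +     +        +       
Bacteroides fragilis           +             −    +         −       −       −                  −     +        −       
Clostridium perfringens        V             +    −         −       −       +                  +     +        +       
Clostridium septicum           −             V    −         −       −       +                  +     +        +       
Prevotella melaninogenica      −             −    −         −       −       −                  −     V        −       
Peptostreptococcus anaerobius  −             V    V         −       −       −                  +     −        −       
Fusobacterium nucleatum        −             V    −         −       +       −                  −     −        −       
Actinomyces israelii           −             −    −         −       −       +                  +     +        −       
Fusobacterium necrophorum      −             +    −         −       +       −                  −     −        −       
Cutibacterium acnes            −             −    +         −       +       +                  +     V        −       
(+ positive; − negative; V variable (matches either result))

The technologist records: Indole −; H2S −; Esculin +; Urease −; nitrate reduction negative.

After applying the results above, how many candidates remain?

3

Urease −: all 11 remaining candidates are consistent.
Indole −: excludes Fusobacterium nucleatum, Fusobacterium necrophorum, Cutibacterium acnes — 8 left.
Esculin +: excludes Clostridium tetani, Peptostreptococcus anaerobius — 6 left.
H2S −: excludes Clostridium perfringens — 5 left.
nitrate reduction −: excludes Clostridium septicum, Actinomyces israelii — 3 left.
Still consistent: Bacteroides fragilis, Clostridium difficile, Prevotella melaninogenica.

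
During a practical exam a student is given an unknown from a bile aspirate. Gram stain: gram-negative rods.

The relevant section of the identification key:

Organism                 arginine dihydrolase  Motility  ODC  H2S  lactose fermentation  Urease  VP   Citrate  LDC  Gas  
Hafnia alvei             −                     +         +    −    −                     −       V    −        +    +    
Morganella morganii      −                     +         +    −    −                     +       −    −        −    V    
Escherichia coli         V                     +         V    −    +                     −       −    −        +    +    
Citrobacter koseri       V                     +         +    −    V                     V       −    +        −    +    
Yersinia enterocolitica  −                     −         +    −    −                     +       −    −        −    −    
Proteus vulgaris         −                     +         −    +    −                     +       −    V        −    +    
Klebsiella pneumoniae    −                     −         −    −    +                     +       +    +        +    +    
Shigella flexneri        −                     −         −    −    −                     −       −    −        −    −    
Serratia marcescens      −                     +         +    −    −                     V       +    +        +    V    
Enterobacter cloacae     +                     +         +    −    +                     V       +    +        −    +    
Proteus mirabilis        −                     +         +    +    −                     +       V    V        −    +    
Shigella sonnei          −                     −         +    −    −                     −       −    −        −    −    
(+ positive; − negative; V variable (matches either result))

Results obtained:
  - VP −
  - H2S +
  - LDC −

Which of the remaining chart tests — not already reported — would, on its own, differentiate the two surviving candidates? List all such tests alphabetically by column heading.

ODC

VP −: excludes Klebsiella pneumoniae, Serratia marcescens, Enterobacter cloacae — 9 left.
H2S +: excludes 7 organisms — 2 left.
LDC −: all 2 remaining candidates are consistent.
Two candidates remain: Proteus mirabilis and Proteus vulgaris.
  arginine dihydrolase: − vs − — same for both, does not separate.
  Motility: + vs + — same for both, does not separate.
  ODC: Proteus mirabilis +, Proteus vulgaris − — discriminates.
  lactose fermentation: − vs − — same for both, does not separate.
  Urease: + vs + — same for both, does not separate.
  Citrate: V vs V — variable for at least one, does not separate.
  Gas: + vs + — same for both, does not separate.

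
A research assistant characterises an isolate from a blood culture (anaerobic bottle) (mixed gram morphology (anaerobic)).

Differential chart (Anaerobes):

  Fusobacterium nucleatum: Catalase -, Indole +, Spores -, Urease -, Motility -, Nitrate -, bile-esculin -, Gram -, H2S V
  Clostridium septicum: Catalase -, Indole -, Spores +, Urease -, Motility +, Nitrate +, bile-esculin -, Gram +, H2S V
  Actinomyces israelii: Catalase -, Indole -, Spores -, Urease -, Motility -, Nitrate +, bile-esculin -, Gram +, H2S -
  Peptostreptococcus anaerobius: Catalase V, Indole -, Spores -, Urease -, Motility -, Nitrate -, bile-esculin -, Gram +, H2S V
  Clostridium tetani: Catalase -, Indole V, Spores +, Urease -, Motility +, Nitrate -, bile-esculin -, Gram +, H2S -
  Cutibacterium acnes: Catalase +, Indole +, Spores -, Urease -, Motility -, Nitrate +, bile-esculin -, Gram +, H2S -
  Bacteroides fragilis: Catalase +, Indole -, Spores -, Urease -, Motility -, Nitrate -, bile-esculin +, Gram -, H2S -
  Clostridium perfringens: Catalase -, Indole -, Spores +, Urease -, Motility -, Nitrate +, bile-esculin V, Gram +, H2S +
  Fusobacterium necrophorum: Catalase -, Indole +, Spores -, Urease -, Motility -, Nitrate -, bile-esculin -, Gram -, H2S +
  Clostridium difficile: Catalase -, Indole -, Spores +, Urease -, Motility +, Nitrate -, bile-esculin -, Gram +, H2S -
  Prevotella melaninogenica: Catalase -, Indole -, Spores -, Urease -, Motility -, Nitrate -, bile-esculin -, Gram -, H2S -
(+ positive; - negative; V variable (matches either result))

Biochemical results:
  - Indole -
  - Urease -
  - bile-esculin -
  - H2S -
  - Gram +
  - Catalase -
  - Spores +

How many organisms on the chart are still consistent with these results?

3

bile-esculin -: excludes Bacteroides fragilis — 10 left.
Spores +: excludes 6 organisms — 4 left.
Gram +: all 4 remaining candidates are consistent.
Urease -: all 4 remaining candidates are consistent.
Catalase -: all 4 remaining candidates are consistent.
Indole -: all 4 remaining candidates are consistent.
H2S -: excludes Clostridium perfringens — 3 left.
Still consistent: Clostridium difficile, Clostridium septicum, Clostridium tetani.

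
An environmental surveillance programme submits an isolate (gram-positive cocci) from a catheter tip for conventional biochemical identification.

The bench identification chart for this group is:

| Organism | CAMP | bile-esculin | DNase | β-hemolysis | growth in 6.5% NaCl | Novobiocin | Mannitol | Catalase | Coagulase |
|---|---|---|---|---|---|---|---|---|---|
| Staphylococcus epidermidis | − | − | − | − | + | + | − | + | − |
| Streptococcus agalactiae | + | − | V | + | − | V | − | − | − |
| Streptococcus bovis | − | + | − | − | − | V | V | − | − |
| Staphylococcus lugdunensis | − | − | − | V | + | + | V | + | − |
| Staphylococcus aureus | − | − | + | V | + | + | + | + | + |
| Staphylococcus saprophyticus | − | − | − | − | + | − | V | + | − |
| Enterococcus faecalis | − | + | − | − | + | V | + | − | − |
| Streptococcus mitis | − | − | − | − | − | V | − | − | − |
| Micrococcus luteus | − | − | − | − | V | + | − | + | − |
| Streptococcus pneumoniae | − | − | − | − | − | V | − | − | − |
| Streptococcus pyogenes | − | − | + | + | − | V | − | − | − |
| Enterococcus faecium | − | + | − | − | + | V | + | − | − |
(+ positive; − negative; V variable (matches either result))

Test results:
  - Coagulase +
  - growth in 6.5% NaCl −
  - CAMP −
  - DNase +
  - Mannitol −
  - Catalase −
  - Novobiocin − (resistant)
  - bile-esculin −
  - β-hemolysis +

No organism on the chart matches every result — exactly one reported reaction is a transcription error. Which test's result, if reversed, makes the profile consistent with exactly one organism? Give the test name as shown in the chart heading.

Coagulase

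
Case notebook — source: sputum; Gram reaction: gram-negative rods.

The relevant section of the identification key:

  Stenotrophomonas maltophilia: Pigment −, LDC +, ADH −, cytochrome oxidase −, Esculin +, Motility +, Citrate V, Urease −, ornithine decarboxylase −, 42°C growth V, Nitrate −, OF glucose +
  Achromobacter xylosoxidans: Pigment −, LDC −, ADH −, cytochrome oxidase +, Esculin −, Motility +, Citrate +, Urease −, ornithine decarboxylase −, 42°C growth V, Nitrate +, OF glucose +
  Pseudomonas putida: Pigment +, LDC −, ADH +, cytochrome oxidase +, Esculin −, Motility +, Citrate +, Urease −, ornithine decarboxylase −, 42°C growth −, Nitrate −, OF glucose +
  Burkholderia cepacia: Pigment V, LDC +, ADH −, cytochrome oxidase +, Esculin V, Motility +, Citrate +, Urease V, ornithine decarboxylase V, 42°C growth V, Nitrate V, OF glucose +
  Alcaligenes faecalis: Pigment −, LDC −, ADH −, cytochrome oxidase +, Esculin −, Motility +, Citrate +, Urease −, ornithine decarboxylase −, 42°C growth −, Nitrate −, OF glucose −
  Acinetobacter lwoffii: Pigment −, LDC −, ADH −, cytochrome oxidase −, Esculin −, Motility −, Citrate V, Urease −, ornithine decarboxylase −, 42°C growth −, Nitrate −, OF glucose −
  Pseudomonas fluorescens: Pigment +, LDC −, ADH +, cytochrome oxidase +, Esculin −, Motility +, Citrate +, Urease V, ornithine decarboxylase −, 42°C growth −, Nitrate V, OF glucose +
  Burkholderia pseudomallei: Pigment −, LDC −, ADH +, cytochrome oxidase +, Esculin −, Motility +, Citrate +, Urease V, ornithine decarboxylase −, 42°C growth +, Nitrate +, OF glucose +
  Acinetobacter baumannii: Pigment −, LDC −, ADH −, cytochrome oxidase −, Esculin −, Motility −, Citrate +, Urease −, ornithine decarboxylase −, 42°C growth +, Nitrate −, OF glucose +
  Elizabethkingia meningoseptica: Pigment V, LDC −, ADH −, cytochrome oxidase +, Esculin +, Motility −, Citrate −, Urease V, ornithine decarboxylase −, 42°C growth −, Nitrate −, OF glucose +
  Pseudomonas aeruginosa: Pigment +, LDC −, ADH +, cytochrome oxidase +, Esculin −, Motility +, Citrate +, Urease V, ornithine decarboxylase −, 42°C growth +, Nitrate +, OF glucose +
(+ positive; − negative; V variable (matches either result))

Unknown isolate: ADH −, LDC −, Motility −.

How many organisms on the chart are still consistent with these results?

3

LDC −: excludes Stenotrophomonas maltophilia, Burkholderia cepacia — 9 left.
Motility −: excludes 6 organisms — 3 left.
ADH −: all 3 remaining candidates are consistent.
Still consistent: Acinetobacter baumannii, Acinetobacter lwoffii, Elizabethkingia meningoseptica.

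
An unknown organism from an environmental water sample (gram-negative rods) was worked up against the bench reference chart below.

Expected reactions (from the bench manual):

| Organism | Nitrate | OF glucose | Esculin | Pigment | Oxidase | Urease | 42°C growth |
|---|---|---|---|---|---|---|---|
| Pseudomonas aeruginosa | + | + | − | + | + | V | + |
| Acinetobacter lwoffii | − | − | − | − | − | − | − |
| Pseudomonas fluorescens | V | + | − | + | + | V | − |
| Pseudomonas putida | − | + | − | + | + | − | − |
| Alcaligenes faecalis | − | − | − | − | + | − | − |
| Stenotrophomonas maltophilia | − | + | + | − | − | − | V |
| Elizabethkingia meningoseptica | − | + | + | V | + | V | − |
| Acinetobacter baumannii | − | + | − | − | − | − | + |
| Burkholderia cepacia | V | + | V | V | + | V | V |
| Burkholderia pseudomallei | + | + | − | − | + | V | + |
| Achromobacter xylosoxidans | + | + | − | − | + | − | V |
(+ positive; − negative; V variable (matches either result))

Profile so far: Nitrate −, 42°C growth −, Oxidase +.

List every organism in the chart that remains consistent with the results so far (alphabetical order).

Nitrate −: excludes Pseudomonas aeruginosa, Burkholderia pseudomallei, Achromobacter xylosoxidans — 8 left.
42°C growth −: excludes Acinetobacter baumannii — 7 left.
Oxidase +: excludes Acinetobacter lwoffii, Stenotrophomonas maltophilia — 5 left.

Alcaligenes faecalis, Burkholderia cepacia, Elizabethkingia meningoseptica, Pseudomonas fluorescens, Pseudomonas putida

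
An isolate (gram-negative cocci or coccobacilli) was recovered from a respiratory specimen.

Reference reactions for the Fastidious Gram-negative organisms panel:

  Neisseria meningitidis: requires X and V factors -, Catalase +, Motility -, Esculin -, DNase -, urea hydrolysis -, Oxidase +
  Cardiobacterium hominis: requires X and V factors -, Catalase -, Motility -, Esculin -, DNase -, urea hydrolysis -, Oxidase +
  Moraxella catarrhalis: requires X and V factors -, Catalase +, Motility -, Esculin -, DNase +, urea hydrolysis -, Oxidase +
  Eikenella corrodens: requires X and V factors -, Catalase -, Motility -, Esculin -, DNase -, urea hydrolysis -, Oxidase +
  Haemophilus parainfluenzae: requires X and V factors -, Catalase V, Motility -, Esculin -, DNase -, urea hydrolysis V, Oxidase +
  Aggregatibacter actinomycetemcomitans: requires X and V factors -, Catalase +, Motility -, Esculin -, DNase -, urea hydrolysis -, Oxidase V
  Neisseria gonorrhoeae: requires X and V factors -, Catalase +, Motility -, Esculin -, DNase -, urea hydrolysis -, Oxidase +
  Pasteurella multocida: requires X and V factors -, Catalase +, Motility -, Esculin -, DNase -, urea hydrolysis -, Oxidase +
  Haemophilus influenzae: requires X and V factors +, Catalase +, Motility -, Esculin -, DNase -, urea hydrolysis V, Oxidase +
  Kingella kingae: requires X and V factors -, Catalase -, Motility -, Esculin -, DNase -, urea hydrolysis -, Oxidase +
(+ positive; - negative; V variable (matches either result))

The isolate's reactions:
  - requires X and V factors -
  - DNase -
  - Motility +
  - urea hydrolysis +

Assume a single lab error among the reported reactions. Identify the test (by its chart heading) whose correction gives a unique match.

Motility

As reported, no row in the chart matches all 4 reactions.
Reversing urea hydrolysis → still no organism matches.
Reversing Motility (to -) → unique match: Haemophilus parainfluenzae.
Reversing requires X and V factors → still no organism matches.
Reversing DNase → still no organism matches.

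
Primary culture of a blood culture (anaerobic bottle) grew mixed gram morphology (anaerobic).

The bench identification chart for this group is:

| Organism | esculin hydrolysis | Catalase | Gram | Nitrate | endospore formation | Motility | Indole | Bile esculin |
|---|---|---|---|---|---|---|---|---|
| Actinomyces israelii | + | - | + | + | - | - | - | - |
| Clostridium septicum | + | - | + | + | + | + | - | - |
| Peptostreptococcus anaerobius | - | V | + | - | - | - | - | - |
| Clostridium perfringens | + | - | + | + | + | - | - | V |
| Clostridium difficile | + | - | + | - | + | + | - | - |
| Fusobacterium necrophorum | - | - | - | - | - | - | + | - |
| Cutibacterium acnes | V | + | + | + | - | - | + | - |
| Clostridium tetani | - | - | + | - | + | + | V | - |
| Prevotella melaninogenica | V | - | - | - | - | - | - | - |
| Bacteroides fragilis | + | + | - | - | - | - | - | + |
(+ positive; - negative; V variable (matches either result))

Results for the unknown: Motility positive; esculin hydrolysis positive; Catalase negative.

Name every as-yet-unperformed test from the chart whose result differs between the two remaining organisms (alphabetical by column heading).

Catalase -: excludes Cutibacterium acnes, Bacteroides fragilis — 8 left.
esculin hydrolysis +: excludes Peptostreptococcus anaerobius, Fusobacterium necrophorum, Clostridium tetani — 5 left.
Motility +: excludes Actinomyces israelii, Clostridium perfringens, Prevotella melaninogenica — 2 left.
Two candidates remain: Clostridium difficile and Clostridium septicum.
  Gram: + vs + — same for both, does not separate.
  Nitrate: Clostridium difficile -, Clostridium septicum + — discriminates.
  endospore formation: + vs + — same for both, does not separate.
  Indole: - vs - — same for both, does not separate.
  Bile esculin: - vs - — same for both, does not separate.

Nitrate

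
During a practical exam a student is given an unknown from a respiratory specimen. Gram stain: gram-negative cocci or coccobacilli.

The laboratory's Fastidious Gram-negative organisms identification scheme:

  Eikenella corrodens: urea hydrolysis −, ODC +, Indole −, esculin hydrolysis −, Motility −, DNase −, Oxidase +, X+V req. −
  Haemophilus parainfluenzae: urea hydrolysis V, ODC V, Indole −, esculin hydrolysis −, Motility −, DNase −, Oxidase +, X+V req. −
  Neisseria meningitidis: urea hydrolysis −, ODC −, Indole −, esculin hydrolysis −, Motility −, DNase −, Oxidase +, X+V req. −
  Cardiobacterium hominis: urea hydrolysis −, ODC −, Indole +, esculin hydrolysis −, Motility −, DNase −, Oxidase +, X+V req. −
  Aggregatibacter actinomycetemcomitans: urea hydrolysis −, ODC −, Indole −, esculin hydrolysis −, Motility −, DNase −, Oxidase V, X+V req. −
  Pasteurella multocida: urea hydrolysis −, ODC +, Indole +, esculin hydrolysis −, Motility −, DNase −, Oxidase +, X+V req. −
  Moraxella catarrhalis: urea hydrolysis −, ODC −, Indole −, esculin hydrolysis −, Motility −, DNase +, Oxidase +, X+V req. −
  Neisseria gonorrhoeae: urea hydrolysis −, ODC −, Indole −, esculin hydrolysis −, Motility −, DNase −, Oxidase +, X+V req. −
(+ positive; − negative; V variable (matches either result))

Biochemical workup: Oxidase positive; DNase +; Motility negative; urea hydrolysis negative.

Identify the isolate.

Moraxella catarrhalis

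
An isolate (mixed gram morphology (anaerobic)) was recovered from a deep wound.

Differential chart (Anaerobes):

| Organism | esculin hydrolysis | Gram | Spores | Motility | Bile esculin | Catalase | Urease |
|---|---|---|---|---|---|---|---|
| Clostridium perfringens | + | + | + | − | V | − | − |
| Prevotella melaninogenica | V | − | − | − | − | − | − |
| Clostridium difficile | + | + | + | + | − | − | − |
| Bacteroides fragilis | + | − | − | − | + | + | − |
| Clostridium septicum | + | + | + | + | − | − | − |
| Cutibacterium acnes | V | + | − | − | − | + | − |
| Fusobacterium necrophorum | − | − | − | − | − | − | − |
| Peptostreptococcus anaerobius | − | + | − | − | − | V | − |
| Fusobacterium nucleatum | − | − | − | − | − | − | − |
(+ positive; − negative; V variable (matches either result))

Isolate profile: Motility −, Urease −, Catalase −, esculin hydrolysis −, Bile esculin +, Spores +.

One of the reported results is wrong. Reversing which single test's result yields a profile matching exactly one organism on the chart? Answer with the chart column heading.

As reported, no row in the chart matches all 6 reactions.
Reversing Motility → still no organism matches.
Reversing esculin hydrolysis (to +) → unique match: Clostridium perfringens.
Reversing Urease → still no organism matches.
Reversing Bile esculin → still no organism matches.
Reversing Catalase → still no organism matches.
Reversing Spores → still no organism matches.

esculin hydrolysis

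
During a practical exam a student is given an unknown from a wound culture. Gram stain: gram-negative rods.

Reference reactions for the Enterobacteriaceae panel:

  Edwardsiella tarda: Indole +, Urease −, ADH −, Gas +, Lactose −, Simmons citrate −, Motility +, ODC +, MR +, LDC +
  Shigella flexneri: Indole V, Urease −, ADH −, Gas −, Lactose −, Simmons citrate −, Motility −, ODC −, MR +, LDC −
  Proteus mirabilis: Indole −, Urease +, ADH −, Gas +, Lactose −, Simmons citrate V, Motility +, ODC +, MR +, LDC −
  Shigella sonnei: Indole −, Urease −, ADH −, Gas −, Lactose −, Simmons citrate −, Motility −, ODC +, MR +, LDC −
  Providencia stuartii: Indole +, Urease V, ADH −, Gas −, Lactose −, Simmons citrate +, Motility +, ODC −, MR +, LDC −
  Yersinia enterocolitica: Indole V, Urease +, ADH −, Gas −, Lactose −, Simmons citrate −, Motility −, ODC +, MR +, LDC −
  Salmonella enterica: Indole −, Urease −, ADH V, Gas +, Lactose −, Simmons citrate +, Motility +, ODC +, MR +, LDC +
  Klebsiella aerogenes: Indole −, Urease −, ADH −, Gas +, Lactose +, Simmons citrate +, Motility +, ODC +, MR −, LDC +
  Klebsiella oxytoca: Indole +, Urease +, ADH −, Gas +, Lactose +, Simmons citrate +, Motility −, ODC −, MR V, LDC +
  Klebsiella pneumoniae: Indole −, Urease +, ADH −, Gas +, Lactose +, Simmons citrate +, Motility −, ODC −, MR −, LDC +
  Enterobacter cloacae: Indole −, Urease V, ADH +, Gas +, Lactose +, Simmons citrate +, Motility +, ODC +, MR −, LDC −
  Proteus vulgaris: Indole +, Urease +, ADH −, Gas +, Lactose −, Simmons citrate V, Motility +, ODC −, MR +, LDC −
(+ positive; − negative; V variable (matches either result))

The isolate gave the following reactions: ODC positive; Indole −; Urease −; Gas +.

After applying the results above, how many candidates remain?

3

Gas +: excludes Shigella flexneri, Shigella sonnei, Providencia stuartii, Yersinia enterocolitica — 8 left.
ODC +: excludes Klebsiella oxytoca, Klebsiella pneumoniae, Proteus vulgaris — 5 left.
Urease −: excludes Proteus mirabilis — 4 left.
Indole −: excludes Edwardsiella tarda — 3 left.
Still consistent: Enterobacter cloacae, Klebsiella aerogenes, Salmonella enterica.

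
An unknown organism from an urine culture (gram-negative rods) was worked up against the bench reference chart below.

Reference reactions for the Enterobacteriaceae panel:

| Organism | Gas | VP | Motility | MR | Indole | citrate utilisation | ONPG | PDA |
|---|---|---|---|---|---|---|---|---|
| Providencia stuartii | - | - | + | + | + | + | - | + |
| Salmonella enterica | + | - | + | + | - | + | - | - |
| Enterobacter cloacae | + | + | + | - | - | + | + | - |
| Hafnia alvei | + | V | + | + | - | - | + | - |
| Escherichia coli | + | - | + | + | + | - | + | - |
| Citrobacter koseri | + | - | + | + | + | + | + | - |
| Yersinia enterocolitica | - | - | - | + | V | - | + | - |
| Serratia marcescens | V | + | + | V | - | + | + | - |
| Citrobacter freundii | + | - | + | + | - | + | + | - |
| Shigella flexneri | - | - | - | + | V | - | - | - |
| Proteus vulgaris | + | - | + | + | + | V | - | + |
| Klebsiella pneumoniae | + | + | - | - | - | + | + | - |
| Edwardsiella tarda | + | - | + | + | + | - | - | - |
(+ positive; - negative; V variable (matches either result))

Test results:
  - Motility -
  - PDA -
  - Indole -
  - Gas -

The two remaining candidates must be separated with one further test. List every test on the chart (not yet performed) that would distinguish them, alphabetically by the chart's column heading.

Indole -: excludes 5 organisms — 8 left.
PDA -: all 8 remaining candidates are consistent.
Motility -: excludes 5 organisms — 3 left.
Gas -: excludes Klebsiella pneumoniae — 2 left.
Two candidates remain: Shigella flexneri and Yersinia enterocolitica.
  VP: - vs - — same for both, does not separate.
  MR: + vs + — same for both, does not separate.
  citrate utilisation: - vs - — same for both, does not separate.
  ONPG: Shigella flexneri -, Yersinia enterocolitica + — discriminates.

ONPG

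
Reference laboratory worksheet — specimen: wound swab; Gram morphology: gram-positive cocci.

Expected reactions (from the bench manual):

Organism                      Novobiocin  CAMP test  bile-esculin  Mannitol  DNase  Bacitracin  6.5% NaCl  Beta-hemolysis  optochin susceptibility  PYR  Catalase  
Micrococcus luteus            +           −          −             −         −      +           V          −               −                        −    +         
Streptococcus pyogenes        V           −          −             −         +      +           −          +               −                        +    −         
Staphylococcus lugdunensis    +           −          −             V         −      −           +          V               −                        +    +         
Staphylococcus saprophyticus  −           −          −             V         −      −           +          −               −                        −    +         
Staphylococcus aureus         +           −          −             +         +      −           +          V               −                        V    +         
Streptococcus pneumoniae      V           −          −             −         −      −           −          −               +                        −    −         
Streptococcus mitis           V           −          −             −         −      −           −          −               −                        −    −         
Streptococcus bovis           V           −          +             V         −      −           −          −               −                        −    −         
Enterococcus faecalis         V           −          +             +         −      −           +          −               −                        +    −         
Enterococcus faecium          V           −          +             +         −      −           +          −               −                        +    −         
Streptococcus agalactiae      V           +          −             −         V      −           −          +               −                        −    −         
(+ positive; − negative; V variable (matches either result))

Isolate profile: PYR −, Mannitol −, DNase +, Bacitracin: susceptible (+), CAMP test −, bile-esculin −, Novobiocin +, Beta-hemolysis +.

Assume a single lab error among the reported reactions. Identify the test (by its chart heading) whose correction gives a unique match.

PYR

As reported, no row in the chart matches all 8 reactions.
Reversing bile-esculin → still no organism matches.
Reversing Beta-hemolysis → still no organism matches.
Reversing Novobiocin → still no organism matches.
Reversing DNase → still no organism matches.
Reversing CAMP test → still no organism matches.
Reversing PYR (to +) → unique match: Streptococcus pyogenes.
Reversing Mannitol → still no organism matches.
Reversing Bacitracin → still no organism matches.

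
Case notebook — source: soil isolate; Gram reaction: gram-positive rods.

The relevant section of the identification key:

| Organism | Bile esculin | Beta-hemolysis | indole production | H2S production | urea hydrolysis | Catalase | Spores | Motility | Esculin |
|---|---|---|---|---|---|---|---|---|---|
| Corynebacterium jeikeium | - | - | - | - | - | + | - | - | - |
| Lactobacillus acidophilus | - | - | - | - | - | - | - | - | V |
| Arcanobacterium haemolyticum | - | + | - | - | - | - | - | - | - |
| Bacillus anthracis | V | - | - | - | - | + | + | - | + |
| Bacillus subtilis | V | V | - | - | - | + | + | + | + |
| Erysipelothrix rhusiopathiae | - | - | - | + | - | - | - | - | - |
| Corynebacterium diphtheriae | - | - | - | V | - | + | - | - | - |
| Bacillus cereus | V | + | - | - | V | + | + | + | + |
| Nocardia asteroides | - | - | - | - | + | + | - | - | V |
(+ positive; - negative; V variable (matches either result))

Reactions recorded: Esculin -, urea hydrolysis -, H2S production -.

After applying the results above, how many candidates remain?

urea hydrolysis -: excludes Nocardia asteroides — 8 left.
Esculin -: excludes Bacillus anthracis, Bacillus subtilis, Bacillus cereus — 5 left.
H2S production -: excludes Erysipelothrix rhusiopathiae — 4 left.
Still consistent: Arcanobacterium haemolyticum, Corynebacterium diphtheriae, Corynebacterium jeikeium, Lactobacillus acidophilus.

4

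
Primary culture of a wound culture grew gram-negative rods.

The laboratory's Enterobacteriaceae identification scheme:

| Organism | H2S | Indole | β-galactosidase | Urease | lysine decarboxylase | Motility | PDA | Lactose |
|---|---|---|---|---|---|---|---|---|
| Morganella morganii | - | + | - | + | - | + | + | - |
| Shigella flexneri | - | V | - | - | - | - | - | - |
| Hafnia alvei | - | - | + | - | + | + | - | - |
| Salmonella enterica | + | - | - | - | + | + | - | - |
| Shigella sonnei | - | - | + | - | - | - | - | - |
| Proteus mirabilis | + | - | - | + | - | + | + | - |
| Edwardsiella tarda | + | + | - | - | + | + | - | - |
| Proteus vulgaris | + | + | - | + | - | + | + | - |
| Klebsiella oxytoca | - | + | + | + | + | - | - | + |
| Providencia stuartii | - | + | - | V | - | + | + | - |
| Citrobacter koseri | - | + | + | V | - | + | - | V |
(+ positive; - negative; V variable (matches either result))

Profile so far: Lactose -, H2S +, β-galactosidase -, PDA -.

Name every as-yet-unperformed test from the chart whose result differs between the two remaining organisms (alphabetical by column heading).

Indole

Lactose -: excludes Klebsiella oxytoca — 10 left.
β-galactosidase -: excludes Hafnia alvei, Shigella sonnei, Citrobacter koseri — 7 left.
PDA -: excludes Morganella morganii, Proteus mirabilis, Proteus vulgaris, Providencia stuartii — 3 left.
H2S +: excludes Shigella flexneri — 2 left.
Two candidates remain: Edwardsiella tarda and Salmonella enterica.
  Indole: Edwardsiella tarda +, Salmonella enterica - — discriminates.
  Urease: - vs - — same for both, does not separate.
  lysine decarboxylase: + vs + — same for both, does not separate.
  Motility: + vs + — same for both, does not separate.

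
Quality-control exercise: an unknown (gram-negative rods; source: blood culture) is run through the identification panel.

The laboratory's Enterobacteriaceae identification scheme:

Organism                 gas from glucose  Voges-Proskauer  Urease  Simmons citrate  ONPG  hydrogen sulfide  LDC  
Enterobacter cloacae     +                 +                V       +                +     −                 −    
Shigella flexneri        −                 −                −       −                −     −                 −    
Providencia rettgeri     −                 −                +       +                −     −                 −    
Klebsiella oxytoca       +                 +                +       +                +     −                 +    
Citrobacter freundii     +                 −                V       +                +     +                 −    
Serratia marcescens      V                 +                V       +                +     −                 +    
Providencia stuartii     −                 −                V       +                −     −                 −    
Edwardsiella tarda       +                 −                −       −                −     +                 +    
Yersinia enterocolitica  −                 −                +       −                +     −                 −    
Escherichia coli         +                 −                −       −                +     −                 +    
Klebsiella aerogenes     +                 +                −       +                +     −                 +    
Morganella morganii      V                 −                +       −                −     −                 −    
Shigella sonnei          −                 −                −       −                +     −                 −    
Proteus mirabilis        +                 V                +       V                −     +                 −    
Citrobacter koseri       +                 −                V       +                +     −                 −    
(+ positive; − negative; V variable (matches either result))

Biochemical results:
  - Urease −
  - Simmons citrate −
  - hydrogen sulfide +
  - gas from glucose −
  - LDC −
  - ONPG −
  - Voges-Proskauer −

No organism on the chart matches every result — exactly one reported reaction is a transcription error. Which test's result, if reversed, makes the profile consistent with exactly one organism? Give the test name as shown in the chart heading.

hydrogen sulfide

As reported, no row in the chart matches all 7 reactions.
Reversing Simmons citrate → still no organism matches.
Reversing gas from glucose → still no organism matches.
Reversing hydrogen sulfide (to −) → unique match: Shigella flexneri.
Reversing ONPG → still no organism matches.
Reversing Voges-Proskauer → still no organism matches.
Reversing Urease → still no organism matches.
Reversing LDC → still no organism matches.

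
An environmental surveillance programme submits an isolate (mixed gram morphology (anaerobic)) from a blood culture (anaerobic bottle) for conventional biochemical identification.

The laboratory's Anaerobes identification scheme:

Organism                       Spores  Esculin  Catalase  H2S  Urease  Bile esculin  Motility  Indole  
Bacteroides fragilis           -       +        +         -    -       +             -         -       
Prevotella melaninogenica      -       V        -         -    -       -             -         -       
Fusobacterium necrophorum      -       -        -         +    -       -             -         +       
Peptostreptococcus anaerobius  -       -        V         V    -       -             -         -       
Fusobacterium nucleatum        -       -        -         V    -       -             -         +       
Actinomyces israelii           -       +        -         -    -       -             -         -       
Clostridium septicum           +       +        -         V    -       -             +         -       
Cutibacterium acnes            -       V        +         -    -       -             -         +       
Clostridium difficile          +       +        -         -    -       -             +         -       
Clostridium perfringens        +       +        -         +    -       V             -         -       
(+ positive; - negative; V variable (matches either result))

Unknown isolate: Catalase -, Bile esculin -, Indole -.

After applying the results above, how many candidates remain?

6

Bile esculin -: excludes Bacteroides fragilis — 9 left.
Catalase -: excludes Cutibacterium acnes — 8 left.
Indole -: excludes Fusobacterium necrophorum, Fusobacterium nucleatum — 6 left.
Still consistent: Actinomyces israelii, Clostridium difficile, Clostridium perfringens, Clostridium septicum, Peptostreptococcus anaerobius, Prevotella melaninogenica.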